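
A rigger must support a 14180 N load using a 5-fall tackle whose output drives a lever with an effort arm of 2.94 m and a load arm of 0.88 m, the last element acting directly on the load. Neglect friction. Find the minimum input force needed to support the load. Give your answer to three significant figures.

849 N

Block-and-tackle MA = number of supporting rope parts = 5.
Lever MA = effort arm / load arm = 2.94/0.88 = 3.3409.
Combined ideal MA = 5 × 3.3409 = 16.705.
Effort = load / MA = 14180 / 16.705 = 848.87 N.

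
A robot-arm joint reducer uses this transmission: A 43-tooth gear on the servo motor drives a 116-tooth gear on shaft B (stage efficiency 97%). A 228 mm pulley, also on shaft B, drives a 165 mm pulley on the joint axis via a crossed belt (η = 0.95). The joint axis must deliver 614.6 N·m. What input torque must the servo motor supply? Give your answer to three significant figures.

Overall ratio R = 2.6977 × 0.72368 = 1.9523; overall efficiency η = 0.97 × 0.95 = 0.9215.
Input torque = output torque / (R × η) = 614.6 / (1.9523 × 0.9215) = 341.63 N·m.

342 N·m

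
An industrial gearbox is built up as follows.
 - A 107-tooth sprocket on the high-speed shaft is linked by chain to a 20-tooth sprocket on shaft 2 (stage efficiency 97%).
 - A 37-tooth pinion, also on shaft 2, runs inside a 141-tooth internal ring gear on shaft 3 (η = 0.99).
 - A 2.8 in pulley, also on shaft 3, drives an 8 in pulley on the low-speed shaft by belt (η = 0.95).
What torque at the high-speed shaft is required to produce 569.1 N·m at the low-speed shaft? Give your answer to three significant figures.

307 N·m

Overall ratio R = 0.18692 × 3.8108 × 2.8571 = 2.0351; overall efficiency η = 0.97 × 0.99 × 0.95 = 0.9123.
Input torque = output torque / (R × η) = 569.1 / (2.0351 × 0.9123) = 306.52 N·m.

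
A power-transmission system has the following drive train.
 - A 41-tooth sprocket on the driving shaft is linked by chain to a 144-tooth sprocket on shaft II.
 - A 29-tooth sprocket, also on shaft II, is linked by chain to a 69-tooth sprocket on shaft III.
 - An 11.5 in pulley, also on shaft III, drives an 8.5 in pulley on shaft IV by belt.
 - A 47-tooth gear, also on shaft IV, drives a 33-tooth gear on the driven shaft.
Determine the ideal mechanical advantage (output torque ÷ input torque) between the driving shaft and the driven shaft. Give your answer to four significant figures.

Each stage contributes driven/driver: chain 144/41 = 3.5122, chain 69/29 = 2.3793, belt 8.5/11.5 = 0.73913, gear mesh 33/47 = 0.70213.
Overall: 3.5122 × 2.3793 × 0.73913 × 0.70213 = 4.3368.

4.337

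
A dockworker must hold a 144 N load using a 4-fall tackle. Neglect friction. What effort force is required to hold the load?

Block-and-tackle MA = number of supporting rope parts = 4.
Effort = load / MA = 144 / 4 = 36 N.

36 N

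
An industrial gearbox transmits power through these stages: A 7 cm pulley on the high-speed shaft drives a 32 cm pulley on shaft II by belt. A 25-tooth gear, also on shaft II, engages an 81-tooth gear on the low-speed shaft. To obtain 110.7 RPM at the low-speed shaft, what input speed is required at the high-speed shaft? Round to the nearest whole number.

Overall ratio R = 4.5714 × 3.24 = 14.811.
Required input speed = output speed × R = 110.7 × 14.811 = 1639.6 RPM.

1640 RPM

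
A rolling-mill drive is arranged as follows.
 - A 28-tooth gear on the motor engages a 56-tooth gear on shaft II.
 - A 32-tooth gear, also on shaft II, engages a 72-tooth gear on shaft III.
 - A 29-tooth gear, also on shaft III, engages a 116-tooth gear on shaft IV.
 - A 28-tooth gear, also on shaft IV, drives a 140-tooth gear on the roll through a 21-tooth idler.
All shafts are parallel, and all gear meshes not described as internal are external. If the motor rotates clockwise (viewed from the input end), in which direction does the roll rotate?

counterclockwise

the motor → shaft II: external mesh, 1 reversal → CCW.
shaft II → shaft III: external mesh, 1 reversal → CW.
shaft III → shaft IV: external mesh, 1 reversal → CCW.
shaft IV → the roll: driver → idler → driven is 2 external meshes, 2 reversals → CCW.
5 reversals in total — an odd number — so the roll turns opposite to the motor.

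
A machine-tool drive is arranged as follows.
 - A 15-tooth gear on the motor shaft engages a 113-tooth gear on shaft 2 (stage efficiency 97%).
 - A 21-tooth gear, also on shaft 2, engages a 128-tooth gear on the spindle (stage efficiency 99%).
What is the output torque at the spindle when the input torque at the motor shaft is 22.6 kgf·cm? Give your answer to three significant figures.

997 kgf·cm

After the gear mesh (113/15): 22.6 × 7.5333 × 0.97 = 165.15 kgf·cm
After the gear mesh (128/21): 165.15 × 6.0952 × 0.99 = 996.54 kgf·cm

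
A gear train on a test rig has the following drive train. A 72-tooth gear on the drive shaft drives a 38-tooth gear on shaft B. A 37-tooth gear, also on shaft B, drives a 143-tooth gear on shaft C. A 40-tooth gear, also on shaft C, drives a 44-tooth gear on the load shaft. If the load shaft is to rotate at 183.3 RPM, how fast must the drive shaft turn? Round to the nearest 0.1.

411.3 RPM

Overall ratio R = 0.52778 × 3.8649 × 1.1 = 2.2438.
Required input speed = output speed × R = 183.3 × 2.2438 = 411.28 RPM.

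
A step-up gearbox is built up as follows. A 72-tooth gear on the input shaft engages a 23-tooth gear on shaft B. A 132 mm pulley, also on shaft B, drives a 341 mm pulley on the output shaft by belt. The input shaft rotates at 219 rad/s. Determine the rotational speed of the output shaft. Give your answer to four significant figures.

265.4 rad/s

gear mesh 23/72 = 0.31944 → 219/0.31944 = 685.57 rad/s
belt 341/132 = 2.5833 → 685.57/2.5833 = 265.38 rad/s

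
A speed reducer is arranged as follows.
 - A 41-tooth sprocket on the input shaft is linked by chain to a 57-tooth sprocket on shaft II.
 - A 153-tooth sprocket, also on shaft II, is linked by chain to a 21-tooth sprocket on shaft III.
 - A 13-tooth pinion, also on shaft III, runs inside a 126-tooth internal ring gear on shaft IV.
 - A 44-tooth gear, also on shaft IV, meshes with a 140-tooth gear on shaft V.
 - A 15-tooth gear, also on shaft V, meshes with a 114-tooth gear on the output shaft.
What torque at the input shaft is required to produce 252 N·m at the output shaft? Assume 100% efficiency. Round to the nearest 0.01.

Overall ratio R = 1.3902 × 0.13725 × 9.6923 × 3.1818 × 7.6 = 44.723.
Input torque = output torque / R = 252 / 44.723 = 5.6346 N·m.

5.63 N·m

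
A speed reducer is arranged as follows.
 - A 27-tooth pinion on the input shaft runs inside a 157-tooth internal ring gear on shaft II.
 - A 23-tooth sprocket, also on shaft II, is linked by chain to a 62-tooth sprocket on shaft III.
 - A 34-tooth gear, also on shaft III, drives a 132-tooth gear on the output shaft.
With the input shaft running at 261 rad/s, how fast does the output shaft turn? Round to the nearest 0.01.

4.29 rad/s

the input shaft → shaft II (internal gear, 157/27): 261 ÷ 5.8148 = 44.885 rad/s
shaft II → shaft III (chain, 62/23): 44.885 ÷ 2.6957 = 16.651 rad/s
shaft III → the output shaft (gear mesh, 132/34): 16.651 ÷ 3.8824 = 4.2889 rad/s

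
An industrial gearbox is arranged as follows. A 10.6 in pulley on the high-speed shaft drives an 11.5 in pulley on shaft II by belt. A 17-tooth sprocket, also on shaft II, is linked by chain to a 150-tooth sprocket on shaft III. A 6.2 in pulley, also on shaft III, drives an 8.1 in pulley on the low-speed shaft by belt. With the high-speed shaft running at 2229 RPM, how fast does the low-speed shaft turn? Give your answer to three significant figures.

178 RPM

the high-speed shaft → shaft II (belt, 11.5/10.6): 2229 ÷ 1.0849 = 2054.6 RPM
shaft II → shaft III (chain, 150/17): 2054.6 ÷ 8.8235 = 232.85 RPM
shaft III → the low-speed shaft (belt, 8.1/6.2): 232.85 ÷ 1.3065 = 178.23 RPM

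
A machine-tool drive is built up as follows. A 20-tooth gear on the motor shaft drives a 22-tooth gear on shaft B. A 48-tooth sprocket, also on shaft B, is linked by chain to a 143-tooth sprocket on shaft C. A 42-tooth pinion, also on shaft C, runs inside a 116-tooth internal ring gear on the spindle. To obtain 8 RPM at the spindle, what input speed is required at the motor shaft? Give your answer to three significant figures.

72.4 RPM

Overall ratio R = 1.1 × 2.9792 × 2.7619 = 9.051.
Required input speed = output speed × R = 8 × 9.051 = 72.408 RPM.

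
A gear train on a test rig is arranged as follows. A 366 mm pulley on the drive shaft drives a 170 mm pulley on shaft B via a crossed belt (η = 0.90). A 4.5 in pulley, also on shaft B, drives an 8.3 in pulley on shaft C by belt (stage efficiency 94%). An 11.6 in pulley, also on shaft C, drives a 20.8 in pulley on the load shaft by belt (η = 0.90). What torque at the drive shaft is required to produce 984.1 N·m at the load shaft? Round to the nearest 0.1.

Overall ratio R = 0.46448 × 1.8444 × 1.7931 = 1.5362; overall efficiency η = 0.90 × 0.94 × 0.90 = 0.7614.
Input torque = output torque / (R × η) = 984.1 / (1.5362 × 0.7614) = 841.37 N·m.

841.4 N·m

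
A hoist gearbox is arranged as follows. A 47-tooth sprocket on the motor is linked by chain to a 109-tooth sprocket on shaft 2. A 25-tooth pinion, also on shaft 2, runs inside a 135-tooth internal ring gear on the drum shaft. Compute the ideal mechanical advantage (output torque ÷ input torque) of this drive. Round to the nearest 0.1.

Each stage contributes driven/driver: chain 109/47 = 2.3191, internal gear 135/25 = 5.4.
Overall: 2.3191 × 5.4 = 12.523.

12.5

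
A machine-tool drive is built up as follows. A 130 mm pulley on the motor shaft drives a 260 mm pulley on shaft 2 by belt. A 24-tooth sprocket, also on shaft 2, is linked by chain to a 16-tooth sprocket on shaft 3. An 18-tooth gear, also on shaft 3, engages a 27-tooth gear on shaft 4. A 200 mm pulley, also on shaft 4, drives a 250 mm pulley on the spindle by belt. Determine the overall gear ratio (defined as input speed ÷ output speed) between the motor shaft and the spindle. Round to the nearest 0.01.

2.50

Each stage contributes driven/driver: belt 260/130 = 2, chain 16/24 = 0.66667, gear mesh 27/18 = 1.5, belt 250/200 = 1.25.
Overall: 2 × 0.66667 × 1.5 × 1.25 = 2.5.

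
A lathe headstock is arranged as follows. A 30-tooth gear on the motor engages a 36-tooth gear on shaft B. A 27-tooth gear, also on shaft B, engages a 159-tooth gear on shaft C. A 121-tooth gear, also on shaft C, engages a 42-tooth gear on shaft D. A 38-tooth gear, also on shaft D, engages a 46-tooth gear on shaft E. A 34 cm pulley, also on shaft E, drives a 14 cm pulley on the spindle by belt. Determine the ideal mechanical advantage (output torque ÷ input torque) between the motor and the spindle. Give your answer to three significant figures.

1.22

Each stage contributes driven/driver: gear mesh 36/30 = 1.2, gear mesh 159/27 = 5.8889, gear mesh 42/121 = 0.34711, gear mesh 46/38 = 1.2105, belt 14/34 = 0.41176.
Overall: 1.2 × 5.8889 × 0.34711 × 1.2105 × 0.41176 = 1.2226.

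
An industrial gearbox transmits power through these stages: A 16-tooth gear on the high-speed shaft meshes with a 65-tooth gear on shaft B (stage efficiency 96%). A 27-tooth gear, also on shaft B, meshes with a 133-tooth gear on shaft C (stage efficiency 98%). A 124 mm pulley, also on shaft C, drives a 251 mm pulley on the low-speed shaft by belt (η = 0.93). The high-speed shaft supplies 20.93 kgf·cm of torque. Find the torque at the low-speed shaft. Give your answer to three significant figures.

gear mesh 65/16 = 4.0625 → τ = 20.93·4.0625·0.96 = 81.627 kgf·cm
gear mesh 133/27 = 4.9259 → τ = 81.627·4.9259·0.98 = 394.05 kgf·cm
belt 251/124 = 2.0242 → τ = 394.05·2.0242·0.93 = 741.79 kgf·cm

742 kgf·cm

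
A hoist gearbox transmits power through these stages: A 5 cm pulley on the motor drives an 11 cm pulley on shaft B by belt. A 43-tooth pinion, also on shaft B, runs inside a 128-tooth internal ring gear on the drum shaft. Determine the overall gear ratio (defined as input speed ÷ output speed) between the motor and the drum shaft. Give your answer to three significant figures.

Each stage contributes driven/driver: belt 11/5 = 2.2, internal gear 128/43 = 2.9767.
Overall: 2.2 × 2.9767 = 6.5488.

6.55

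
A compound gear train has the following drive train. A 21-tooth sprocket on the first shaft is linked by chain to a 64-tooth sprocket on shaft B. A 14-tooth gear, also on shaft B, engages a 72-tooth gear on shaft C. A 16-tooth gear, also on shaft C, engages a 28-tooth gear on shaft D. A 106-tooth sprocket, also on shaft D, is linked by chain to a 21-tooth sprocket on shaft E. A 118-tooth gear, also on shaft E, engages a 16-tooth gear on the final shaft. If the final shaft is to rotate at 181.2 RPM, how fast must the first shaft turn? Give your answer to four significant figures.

Overall ratio R = 3.0476 × 5.1429 × 1.75 × 0.19811 × 0.13559 = 0.73681.
Required input speed = output speed × R = 181.2 × 0.73681 = 133.51 RPM.

133.5 RPM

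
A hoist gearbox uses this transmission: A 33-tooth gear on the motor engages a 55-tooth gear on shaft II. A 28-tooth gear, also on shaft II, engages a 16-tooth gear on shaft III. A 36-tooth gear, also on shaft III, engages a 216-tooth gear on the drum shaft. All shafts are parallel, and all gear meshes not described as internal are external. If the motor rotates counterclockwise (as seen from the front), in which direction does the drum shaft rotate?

clockwise

the motor → shaft II: external mesh, 1 reversal → CW.
shaft II → shaft III: external mesh, 1 reversal → CCW.
shaft III → the drum shaft: external mesh, 1 reversal → CW.
3 reversals in total — an odd number — so the drum shaft turns opposite to the motor.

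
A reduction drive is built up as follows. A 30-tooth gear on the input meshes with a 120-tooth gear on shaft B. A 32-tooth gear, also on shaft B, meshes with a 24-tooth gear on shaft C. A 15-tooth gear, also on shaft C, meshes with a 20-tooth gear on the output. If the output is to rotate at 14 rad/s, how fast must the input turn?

56 rad/s

Overall ratio R = 4 × 0.75 × 1.3333 = 4.
Required input speed = output speed × R = 14 × 4 = 56 rad/s.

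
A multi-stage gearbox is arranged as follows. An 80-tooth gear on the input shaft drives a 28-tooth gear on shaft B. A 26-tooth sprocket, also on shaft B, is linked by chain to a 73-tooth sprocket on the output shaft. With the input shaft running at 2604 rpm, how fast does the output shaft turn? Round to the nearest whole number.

the input shaft → shaft B (gear mesh, 28/80): 2604 ÷ 0.35 = 7440 rpm
shaft B → the output shaft (chain, 73/26): 7440 ÷ 2.8077 = 2649.9 rpm

2650 rpm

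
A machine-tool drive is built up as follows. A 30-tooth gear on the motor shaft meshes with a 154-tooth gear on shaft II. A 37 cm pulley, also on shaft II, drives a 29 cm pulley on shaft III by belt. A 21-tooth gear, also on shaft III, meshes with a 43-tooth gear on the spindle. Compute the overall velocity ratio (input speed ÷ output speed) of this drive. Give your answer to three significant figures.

8.24

Each stage contributes driven/driver: gear mesh 154/30 = 5.1333, belt 29/37 = 0.78378, gear mesh 43/21 = 2.0476.
Overall: 5.1333 × 0.78378 × 2.0476 = 8.2384.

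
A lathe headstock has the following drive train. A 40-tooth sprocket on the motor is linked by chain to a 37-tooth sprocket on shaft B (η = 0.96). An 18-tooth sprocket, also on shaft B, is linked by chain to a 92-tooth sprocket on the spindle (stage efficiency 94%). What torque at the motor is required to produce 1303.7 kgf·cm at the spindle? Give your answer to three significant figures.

306 kgf·cm

Overall ratio R = 0.925 × 5.1111 = 4.7278; overall efficiency η = 0.96 × 0.94 = 0.9024.
Input torque = output torque / (R × η) = 1303.7 / (4.7278 × 0.9024) = 305.58 kgf·cm.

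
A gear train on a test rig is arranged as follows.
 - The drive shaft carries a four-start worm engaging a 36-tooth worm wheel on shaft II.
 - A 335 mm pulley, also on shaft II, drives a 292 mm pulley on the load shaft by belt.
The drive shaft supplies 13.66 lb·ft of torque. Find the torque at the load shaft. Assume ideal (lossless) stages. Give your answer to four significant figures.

107.2 lb·ft

worm 36/4 = 9 → τ = 13.66·9 = 122.94 lb·ft
belt 292/335 = 0.87164 → τ = 122.94·0.87164 = 107.16 lb·ft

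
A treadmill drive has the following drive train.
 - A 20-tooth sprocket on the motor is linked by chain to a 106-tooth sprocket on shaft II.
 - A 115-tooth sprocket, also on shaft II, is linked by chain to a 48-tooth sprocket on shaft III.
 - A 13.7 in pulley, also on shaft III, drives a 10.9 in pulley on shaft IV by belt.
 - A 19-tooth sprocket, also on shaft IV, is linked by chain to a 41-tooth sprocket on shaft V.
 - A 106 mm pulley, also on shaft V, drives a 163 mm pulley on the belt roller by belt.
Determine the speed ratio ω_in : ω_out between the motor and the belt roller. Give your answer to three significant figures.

5.84

Each stage contributes driven/driver: chain 106/20 = 5.3, chain 48/115 = 0.41739, belt 10.9/13.7 = 0.79562, chain 41/19 = 2.1579, belt 163/106 = 1.5377.
Overall: 5.3 × 0.41739 × 0.79562 × 2.1579 × 1.5377 = 5.8403.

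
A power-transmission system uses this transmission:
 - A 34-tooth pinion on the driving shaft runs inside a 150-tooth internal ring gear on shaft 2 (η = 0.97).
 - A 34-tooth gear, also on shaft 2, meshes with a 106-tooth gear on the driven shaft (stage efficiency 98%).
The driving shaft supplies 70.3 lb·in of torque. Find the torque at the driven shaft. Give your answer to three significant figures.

919 lb·in

internal gear 150/34 = 4.4118 → τ = 70.3·4.4118·0.97 = 300.84 lb·in
gear mesh 106/34 = 3.1176 → τ = 300.84·3.1176·0.98 = 919.16 lb·in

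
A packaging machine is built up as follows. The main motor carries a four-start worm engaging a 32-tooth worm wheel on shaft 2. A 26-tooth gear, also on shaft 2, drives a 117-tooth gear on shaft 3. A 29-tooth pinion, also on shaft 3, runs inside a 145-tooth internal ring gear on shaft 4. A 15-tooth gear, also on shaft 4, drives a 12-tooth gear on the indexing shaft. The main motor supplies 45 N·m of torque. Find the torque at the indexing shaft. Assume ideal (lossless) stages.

worm 32/4 = 8 → τ = 45·8 = 360 N·m
gear mesh 117/26 = 4.5 → τ = 360·4.5 = 1620 N·m
internal gear 145/29 = 5 → τ = 1620·5 = 8100 N·m
gear mesh 12/15 = 0.8 → τ = 8100·0.8 = 6480 N·m

6480 N·m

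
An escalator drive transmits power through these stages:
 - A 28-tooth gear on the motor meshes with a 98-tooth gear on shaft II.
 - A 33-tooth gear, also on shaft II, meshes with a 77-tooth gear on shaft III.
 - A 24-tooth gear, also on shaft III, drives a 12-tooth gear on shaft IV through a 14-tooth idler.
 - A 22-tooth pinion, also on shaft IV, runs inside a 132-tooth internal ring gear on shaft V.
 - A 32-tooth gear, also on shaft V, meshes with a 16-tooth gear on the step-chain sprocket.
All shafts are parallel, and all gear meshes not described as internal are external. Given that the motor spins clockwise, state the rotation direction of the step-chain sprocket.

counterclockwise

the motor → shaft II: external mesh, 1 reversal → CCW.
shaft II → shaft III: external mesh, 1 reversal → CW.
shaft III → shaft IV: driver → idler → driven is 2 external meshes, 2 reversals → CW.
shaft IV → shaft V: internal mesh, same direction → CW.
shaft V → the step-chain sprocket: external mesh, 1 reversal → CCW.
5 reversals in total — an odd number — so the step-chain sprocket turns opposite to the motor.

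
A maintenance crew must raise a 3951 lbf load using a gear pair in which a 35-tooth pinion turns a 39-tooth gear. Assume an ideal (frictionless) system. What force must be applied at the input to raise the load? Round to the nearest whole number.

3546 lbf

Gear pair MA = 39/35 = 1.1143.
Effort = load / MA = 3951 / 1.1143 = 3545.8 lbf.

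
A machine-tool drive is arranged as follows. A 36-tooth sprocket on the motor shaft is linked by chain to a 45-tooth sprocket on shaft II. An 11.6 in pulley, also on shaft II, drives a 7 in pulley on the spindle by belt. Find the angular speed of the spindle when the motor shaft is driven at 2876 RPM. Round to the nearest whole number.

the motor shaft → shaft II (chain, 45/36): 2876 ÷ 1.25 = 2300.8 RPM
shaft II → the spindle (belt, 7/11.6): 2300.8 ÷ 0.60345 = 3812.8 RPM

3813 RPM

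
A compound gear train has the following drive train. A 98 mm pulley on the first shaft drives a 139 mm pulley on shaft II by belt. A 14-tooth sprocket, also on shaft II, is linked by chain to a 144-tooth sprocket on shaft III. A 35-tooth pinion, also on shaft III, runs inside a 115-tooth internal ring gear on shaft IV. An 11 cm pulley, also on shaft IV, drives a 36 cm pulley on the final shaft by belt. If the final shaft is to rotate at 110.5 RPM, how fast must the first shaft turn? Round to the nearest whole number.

17335 RPM

Overall ratio R = 1.4184 × 10.286 × 3.2857 × 3.2727 = 156.88.
Required input speed = output speed × R = 110.5 × 156.88 = 17335 RPM.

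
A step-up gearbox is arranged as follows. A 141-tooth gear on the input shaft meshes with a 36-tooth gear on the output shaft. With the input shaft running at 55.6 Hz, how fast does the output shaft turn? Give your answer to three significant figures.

gear mesh 36/141 = 0.25532 → 55.6/0.25532 = 217.77 Hz

218 Hz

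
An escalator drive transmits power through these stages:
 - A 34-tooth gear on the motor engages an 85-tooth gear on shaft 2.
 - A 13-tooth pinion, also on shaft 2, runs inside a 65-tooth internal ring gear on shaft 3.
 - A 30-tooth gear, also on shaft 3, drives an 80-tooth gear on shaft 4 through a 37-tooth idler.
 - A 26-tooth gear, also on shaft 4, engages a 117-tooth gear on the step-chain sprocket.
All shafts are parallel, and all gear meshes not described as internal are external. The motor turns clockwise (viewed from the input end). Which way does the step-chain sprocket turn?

the motor → shaft 2: external mesh, 1 reversal → CCW.
shaft 2 → shaft 3: internal mesh, same direction → CCW.
shaft 3 → shaft 4: driver → idler → driven is 2 external meshes, 2 reversals → CCW.
shaft 4 → the step-chain sprocket: external mesh, 1 reversal → CW.
4 reversals in total — an even number — so the step-chain sprocket turns the same way as the motor.

clockwise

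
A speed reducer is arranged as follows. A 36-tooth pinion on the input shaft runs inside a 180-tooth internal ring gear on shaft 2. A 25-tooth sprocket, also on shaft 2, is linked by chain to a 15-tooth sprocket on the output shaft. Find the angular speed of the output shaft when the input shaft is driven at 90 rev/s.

the input shaft → shaft 2 (internal gear, 180/36): 90 ÷ 5 = 18 rev/s
shaft 2 → the output shaft (chain, 15/25): 18 ÷ 0.6 = 30 rev/s

30 rev/s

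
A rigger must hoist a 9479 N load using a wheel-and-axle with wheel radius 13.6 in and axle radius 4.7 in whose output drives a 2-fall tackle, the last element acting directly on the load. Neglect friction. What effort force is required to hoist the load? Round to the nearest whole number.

Wheel-and-axle MA = R/r = 13.6/4.7 = 2.8936.
Block-and-tackle MA = number of supporting rope parts = 2.
Combined ideal MA = 2.8936 × 2 = 5.7872.
Effort = load / MA = 9479 / 5.7872 = 1637.9 N.

1638 N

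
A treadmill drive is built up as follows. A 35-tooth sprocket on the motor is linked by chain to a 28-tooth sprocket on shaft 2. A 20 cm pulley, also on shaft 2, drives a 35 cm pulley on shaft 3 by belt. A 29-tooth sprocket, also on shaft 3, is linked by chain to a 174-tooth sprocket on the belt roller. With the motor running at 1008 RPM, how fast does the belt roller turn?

120 RPM

chain 28/35 = 0.8 → 1008/0.8 = 1260 RPM
belt 35/20 = 1.75 → 1260/1.75 = 720 RPM
chain 174/29 = 6 → 720/6 = 120 RPM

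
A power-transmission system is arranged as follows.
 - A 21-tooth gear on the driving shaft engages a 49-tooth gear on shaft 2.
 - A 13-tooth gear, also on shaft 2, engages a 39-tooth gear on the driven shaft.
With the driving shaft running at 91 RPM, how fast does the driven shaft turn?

13 RPM

gear mesh 49/21 = 2.3333 → 91/2.3333 = 39 RPM
gear mesh 39/13 = 3 → 39/3 = 13 RPM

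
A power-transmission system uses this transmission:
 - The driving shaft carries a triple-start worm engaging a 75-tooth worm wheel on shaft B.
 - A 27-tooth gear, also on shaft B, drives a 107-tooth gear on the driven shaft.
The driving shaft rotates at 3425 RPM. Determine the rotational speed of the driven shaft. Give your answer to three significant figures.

34.6 RPM

worm 75/3 = 25 → 3425/25 = 137 RPM
gear mesh 107/27 = 3.963 → 137/3.963 = 34.57 RPM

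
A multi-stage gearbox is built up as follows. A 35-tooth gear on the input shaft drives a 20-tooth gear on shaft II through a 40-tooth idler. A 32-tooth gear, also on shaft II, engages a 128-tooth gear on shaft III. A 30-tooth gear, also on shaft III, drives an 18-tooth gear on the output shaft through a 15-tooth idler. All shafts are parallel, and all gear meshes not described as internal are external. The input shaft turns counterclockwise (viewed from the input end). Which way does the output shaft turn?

clockwise

the input shaft → shaft II: driver → idler → driven is 2 external meshes, 2 reversals → CCW.
shaft II → shaft III: external mesh, 1 reversal → CW.
shaft III → the output shaft: driver → idler → driven is 2 external meshes, 2 reversals → CW.
5 reversals in total — an odd number — so the output shaft turns opposite to the input shaft.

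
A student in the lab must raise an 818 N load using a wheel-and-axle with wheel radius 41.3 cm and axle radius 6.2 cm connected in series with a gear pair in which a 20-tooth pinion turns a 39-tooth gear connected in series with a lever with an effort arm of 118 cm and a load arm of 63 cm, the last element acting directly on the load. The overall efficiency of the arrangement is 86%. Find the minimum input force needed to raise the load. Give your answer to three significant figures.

39.1 N

Wheel-and-axle MA = R/r = 41.3/6.2 = 6.6613.
Gear pair MA = 39/20 = 1.95.
Lever MA = effort arm / load arm = 118/63 = 1.873.
Combined ideal MA = 6.6613 × 1.95 × 1.873 = 24.33.
Actual MA = 24.33 × 0.86 = 20.923.
Effort = load / actual MA = 818 / 20.923 = 39.095 N.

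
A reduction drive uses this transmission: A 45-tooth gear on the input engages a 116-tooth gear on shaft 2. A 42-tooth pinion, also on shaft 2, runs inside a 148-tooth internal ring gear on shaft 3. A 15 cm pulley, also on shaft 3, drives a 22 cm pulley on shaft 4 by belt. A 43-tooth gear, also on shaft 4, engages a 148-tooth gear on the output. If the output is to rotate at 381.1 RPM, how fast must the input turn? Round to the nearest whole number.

17475 RPM

Overall ratio R = 2.5778 × 3.5238 × 1.4667 × 3.4419 = 45.855.
Required input speed = output speed × R = 381.1 × 45.855 = 17475 RPM.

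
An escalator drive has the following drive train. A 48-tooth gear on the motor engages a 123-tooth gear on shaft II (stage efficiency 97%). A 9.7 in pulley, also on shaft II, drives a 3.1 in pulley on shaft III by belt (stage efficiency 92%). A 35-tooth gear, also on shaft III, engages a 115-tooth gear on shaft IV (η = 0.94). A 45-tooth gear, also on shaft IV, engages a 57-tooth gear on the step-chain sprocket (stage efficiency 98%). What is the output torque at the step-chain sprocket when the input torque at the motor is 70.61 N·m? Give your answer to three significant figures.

Gear mesh: ratio = 123/48 = 2.5625; torque at shaft II = 70.61 × 2.5625 × 0.97 = 175.51 N·m.
Belt: ratio = 3.1/9.7 = 0.31959; torque at shaft III = 175.51 × 0.31959 × 0.92 = 51.604 N·m.
Gear mesh: ratio = 115/35 = 3.2857; torque at shaft IV = 51.604 × 3.2857 × 0.94 = 159.38 N·m.
Gear mesh: ratio = 57/45 = 1.2667; torque at the step-chain sprocket = 159.38 × 1.2667 × 0.98 = 197.85 N·m.

198 N·m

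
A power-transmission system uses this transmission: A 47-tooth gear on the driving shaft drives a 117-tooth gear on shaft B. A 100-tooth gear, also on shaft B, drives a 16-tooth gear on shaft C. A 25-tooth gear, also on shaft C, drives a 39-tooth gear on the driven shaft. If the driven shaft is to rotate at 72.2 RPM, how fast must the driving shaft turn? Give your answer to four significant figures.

44.86 RPM

Overall ratio R = 2.4894 × 0.16 × 1.56 = 0.62134.
Required input speed = output speed × R = 72.2 × 0.62134 = 44.861 RPM.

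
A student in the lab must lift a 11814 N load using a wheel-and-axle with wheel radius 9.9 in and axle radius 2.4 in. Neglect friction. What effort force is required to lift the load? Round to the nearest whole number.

2864 N

Wheel-and-axle MA = R/r = 9.9/2.4 = 4.125.
Effort = load / MA = 11814 / 4.125 = 2864 N.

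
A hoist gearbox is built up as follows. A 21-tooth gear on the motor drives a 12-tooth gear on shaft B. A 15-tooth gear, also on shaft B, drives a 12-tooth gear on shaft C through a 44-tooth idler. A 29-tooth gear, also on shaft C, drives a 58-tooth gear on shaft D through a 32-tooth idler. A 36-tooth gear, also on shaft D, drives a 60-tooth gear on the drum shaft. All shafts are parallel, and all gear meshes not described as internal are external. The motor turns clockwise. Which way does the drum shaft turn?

the motor → shaft B: external mesh, 1 reversal → CCW.
shaft B → shaft C: driver → idler → driven is 2 external meshes, 2 reversals → CCW.
shaft C → shaft D: driver → idler → driven is 2 external meshes, 2 reversals → CCW.
shaft D → the drum shaft: external mesh, 1 reversal → CW.
6 reversals in total — an even number — so the drum shaft turns the same way as the motor.

clockwise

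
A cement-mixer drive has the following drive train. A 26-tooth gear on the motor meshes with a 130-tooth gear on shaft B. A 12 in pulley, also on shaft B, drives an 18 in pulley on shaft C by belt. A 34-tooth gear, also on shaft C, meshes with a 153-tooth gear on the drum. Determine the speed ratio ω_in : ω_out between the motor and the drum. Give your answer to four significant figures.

Each stage contributes driven/driver: gear mesh 130/26 = 5, belt 18/12 = 1.5, gear mesh 153/34 = 4.5.
Overall: 5 × 1.5 × 4.5 = 33.75.

33.75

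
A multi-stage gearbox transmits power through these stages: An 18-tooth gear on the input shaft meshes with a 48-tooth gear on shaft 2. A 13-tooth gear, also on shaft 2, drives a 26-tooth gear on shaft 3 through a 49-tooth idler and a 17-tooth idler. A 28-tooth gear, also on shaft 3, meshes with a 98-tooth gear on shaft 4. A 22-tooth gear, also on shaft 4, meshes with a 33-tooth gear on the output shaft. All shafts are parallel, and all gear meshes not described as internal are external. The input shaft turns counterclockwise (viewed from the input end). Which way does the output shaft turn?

the input shaft → shaft 2: external mesh, 1 reversal → CW.
shaft 2 → shaft 3: driver → idler → idler → driven is 3 external meshes, 3 reversals → CCW.
shaft 3 → shaft 4: external mesh, 1 reversal → CW.
shaft 4 → the output shaft: external mesh, 1 reversal → CCW.
6 reversals in total — an even number — so the output shaft turns the same way as the input shaft.

counterclockwise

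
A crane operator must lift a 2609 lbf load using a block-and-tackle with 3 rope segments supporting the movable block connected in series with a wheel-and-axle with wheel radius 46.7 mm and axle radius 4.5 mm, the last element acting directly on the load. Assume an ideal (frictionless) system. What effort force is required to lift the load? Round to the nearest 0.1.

83.8 lbf

Block-and-tackle MA = number of supporting rope parts = 3.
Wheel-and-axle MA = R/r = 46.7/4.5 = 10.378.
Combined ideal MA = 3 × 10.378 = 31.133.
Effort = load / MA = 2609 / 31.133 = 83.801 lbf.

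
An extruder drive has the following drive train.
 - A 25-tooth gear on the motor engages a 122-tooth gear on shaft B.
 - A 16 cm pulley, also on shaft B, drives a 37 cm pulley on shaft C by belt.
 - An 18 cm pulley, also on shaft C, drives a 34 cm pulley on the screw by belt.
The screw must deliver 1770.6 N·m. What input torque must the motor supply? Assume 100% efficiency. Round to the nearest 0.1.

Overall ratio R = 4.88 × 2.3125 × 1.8889 = 21.316.
Input torque = output torque / R = 1770.6 / 21.316 = 83.064 N·m.

83.1 N·m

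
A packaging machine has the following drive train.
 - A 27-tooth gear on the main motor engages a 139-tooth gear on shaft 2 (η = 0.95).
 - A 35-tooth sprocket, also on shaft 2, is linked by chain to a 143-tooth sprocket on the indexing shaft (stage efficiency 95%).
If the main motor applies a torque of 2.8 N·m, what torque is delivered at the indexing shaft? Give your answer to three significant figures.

Gear mesh: ratio = 139/27 = 5.1481; torque at shaft 2 = 2.8 × 5.1481 × 0.95 = 13.694 N·m.
Chain: ratio = 143/35 = 4.0857; torque at the indexing shaft = 13.694 × 4.0857 × 0.95 = 53.153 N·m.

53.2 N·m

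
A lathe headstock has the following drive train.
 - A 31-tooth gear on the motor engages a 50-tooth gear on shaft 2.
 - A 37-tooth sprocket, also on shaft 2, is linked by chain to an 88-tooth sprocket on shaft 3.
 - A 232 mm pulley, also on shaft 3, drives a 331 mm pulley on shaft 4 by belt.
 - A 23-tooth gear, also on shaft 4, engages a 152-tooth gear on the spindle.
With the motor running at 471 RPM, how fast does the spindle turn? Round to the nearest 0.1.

the motor → shaft 2 (gear mesh, 50/31): 471 ÷ 1.6129 = 292.02 RPM
shaft 2 → shaft 3 (chain, 88/37): 292.02 ÷ 2.3784 = 122.78 RPM
shaft 3 → shaft 4 (belt, 331/232): 122.78 ÷ 1.4267 = 86.058 RPM
shaft 4 → the spindle (gear mesh, 152/23): 86.058 ÷ 6.6087 = 13.022 RPM

13.0 RPM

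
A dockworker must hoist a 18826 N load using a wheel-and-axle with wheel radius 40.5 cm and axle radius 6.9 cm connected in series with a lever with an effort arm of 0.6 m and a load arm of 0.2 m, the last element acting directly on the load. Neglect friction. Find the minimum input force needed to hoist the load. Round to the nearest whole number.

Wheel-and-axle MA = R/r = 40.5/6.9 = 5.8696.
Lever MA = effort arm / load arm = 0.6/0.2 = 3.
Combined ideal MA = 5.8696 × 3 = 17.609.
Effort = load / MA = 18826 / 17.609 = 1069.1 N.

1069 N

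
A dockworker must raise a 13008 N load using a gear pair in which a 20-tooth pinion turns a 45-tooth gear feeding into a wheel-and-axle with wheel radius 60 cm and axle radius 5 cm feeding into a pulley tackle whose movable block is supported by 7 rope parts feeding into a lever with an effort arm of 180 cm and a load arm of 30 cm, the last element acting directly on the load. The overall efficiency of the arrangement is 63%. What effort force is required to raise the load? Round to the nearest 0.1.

18.2 N

Gear pair MA = 45/20 = 2.25.
Wheel-and-axle MA = R/r = 60/5 = 12.
Block-and-tackle MA = number of supporting rope parts = 7.
Lever MA = effort arm / load arm = 180/30 = 6.
Combined ideal MA = 2.25 × 12 × 7 × 6 = 1134.
Actual MA = 1134 × 0.63 = 714.42.
Effort = load / actual MA = 13008 / 714.42 = 18.208 N.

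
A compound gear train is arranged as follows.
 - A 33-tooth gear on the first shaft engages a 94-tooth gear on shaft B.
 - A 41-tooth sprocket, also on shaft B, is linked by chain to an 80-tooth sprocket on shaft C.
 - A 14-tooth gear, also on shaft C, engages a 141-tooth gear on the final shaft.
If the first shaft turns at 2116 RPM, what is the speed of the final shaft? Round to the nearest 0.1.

gear mesh 94/33 = 2.8485 → 2116/2.8485 = 742.85 RPM
chain 80/41 = 1.9512 → 742.85/1.9512 = 380.71 RPM
gear mesh 141/14 = 10.071 → 380.71/10.071 = 37.801 RPM

37.8 RPM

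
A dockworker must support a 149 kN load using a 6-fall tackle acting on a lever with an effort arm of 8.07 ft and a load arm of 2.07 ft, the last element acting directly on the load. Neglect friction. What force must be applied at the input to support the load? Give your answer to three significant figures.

6.37 kN

Block-and-tackle MA = number of supporting rope parts = 6.
Lever MA = effort arm / load arm = 8.07/2.07 = 3.8986.
Combined ideal MA = 6 × 3.8986 = 23.391.
Effort = load / MA = 149 / 23.391 = 6.3699 kN.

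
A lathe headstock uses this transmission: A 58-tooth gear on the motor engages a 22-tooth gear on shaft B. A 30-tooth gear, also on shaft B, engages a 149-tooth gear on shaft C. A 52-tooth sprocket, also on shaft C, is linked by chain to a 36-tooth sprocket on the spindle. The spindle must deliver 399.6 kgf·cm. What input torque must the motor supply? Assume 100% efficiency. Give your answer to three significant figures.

Overall ratio R = 0.37931 × 4.9667 × 0.69231 = 1.3042.
Input torque = output torque / R = 399.6 / 1.3042 = 306.38 kgf·cm.

306 kgf·cm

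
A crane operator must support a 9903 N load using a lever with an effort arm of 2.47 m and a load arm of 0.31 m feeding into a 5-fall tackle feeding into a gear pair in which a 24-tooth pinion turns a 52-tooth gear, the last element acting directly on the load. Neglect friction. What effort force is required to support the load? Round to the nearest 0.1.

Lever MA = effort arm / load arm = 2.47/0.31 = 7.9677.
Block-and-tackle MA = number of supporting rope parts = 5.
Gear pair MA = 52/24 = 2.1667.
Combined ideal MA = 7.9677 × 5 × 2.1667 = 86.317.
Effort = load / MA = 9903 / 86.317 = 114.73 N.

114.7 N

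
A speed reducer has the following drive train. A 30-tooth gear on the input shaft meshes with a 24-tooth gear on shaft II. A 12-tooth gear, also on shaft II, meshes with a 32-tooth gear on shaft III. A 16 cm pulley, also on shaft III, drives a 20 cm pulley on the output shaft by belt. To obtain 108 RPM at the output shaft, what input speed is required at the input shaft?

Overall ratio R = 0.8 × 2.6667 × 1.25 = 2.6667.
Required input speed = output speed × R = 108 × 2.6667 = 288 RPM.

288 RPM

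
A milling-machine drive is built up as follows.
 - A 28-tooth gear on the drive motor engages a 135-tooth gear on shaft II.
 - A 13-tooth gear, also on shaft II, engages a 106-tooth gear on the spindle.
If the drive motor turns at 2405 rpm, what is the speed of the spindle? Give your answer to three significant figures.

gear mesh 135/28 = 4.8214 → 2405/4.8214 = 498.81 rpm
gear mesh 106/13 = 8.1538 → 498.81/8.1538 = 61.175 rpm

61.2 rpm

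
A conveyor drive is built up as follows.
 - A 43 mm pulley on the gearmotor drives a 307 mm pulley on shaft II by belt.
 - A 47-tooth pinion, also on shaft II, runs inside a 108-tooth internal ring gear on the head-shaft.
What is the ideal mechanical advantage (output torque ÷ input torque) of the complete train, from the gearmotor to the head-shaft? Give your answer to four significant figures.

16.41

Each stage contributes driven/driver: belt 307/43 = 7.1395, internal gear 108/47 = 2.2979.
Overall: 7.1395 × 2.2979 = 16.406.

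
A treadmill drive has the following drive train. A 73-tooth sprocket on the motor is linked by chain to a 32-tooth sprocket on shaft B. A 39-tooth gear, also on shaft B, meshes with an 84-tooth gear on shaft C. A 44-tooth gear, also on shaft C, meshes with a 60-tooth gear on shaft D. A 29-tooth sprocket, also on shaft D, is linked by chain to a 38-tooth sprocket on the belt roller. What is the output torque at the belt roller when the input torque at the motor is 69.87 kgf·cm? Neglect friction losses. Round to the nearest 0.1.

117.9 kgf·cm

chain 32/73 = 0.43836 → τ = 69.87·0.43836 = 30.628 kgf·cm
gear mesh 84/39 = 2.1538 → τ = 30.628·2.1538 = 65.968 kgf·cm
gear mesh 60/44 = 1.3636 → τ = 65.968·1.3636 = 89.956 kgf·cm
chain 38/29 = 1.3103 → τ = 89.956·1.3103 = 117.87 kgf·cm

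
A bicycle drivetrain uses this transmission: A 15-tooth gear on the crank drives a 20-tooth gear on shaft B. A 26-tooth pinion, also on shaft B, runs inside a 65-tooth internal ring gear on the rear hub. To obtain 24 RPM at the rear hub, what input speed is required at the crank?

Overall ratio R = 1.3333 × 2.5 = 3.3333.
Required input speed = output speed × R = 24 × 3.3333 = 80 RPM.

80 RPM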